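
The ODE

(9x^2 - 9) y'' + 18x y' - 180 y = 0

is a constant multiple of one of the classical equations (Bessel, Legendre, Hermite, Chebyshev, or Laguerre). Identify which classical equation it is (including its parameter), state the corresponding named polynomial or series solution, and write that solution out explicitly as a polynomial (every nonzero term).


All three coefficients share the factor -9; dividing through by -9 gives  (1 - x^2) y'' - 2x y' + 20 y = 0.
This matches the Legendre equation (1 - x^2) y'' - 2x y' + n(n+1) y = 0 (note the -2x y' term) with n(n+1) = 20, so n = 4; the polynomial solution is P_4(x).
With y = sum_k a_k x^k, matching x^k gives (k+2)(k+1) a_{k+2} = [k(k+1) - n(n+1)] a_k = (k - 4)(k + 5) a_k. The right side vanishes at k = 4, so the series with the parity of 4 terminates at degree 4.
Standard normalization (P_n(1) = 1): leading coefficient (2n)!/(2^n (n!)^2) = 40320/(16*576) = 35/8, so a_4 = 35/8. Work downward with a_k = (k+1)(k+2) a_{k+2} / ((k - 4)(k + 5)):
  a_2 = (3)(4)(35/8) / ((2 - 4)(2 + 5)) = (105/2)/(-14) = -15/4
  a_0 = (1)(2)(-15/4) / ((0 - 4)(0 + 5)) = (-15/2)/(-20) = 3/8
Hence P_4(x) = 35 x^4/8 - 15 x^2/4 + 3/8.

P_4(x); series = 35 x^4/8 - 15 x^2/4 + 3/8


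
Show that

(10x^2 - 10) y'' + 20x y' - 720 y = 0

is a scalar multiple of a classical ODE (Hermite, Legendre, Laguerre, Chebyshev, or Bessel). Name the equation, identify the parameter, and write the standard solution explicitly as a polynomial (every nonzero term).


All three coefficients share the factor -10; dividing through by -10 gives  (1 - x^2) y'' - 2x y' + 72 y = 0.
This matches the Legendre equation (1 - x^2) y'' - 2x y' + n(n+1) y = 0 (note the -2x y' term) with n(n+1) = 72, so n = 8; the polynomial solution is P_8(x).
With y = sum_k a_k x^k, matching x^k gives (k+2)(k+1) a_{k+2} = [k(k+1) - n(n+1)] a_k = (k - 8)(k + 9) a_k. The right side vanishes at k = 8, so the series with the parity of 8 terminates at degree 8.
Standard normalization (P_n(1) = 1): leading coefficient (2n)!/(2^n (n!)^2) = 20922789888000/(256*1625702400) = 6435/128, so a_8 = 6435/128. Work downward with a_k = (k+1)(k+2) a_{k+2} / ((k - 8)(k + 9)):
  a_6 = (7)(8)(6435/128) / ((6 - 8)(6 + 9)) = (45045/16)/(-30) = -3003/32
  a_4 = (5)(6)(-3003/32) / ((4 - 8)(4 + 9)) = (-45045/16)/(-52) = 3465/64
  a_2 = (3)(4)(3465/64) / ((2 - 8)(2 + 9)) = (10395/16)/(-66) = -315/32
  a_0 = (1)(2)(-315/32) / ((0 - 8)(0 + 9)) = (-315/16)/(-72) = 35/128
Hence P_8(x) = 6435 x^8/128 - 3003 x^6/32 + 3465 x^4/64 - 315 x^2/32 + 35/128.

P_8(x); series = 6435 x^8/128 - 3003 x^6/32 + 3465 x^4/64 - 315 x^2/32 + 35/128


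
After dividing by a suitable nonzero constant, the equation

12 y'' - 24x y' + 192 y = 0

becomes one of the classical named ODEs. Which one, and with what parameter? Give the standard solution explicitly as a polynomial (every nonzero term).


All three coefficients share the factor 12; dividing through by 12 gives  y'' - 2x y' + 16 y = 0.
This matches the Hermite equation y'' - 2x y' + 2n y = 0 with 2n = 16, so n = 8; the polynomial solution is H_8(x).
With y = sum_k a_k x^k, matching x^k gives (k+2)(k+1) a_{k+2} = 2(k - n) a_k = 2(k - 8) a_k. The right side vanishes at k = 8, so the series with the parity of 8 terminates at degree 8.
Standard normalization: leading coefficient of H_n is 2^n, so a_8 = 2^8 = 256. Work downward with a_k = (k+1)(k+2) a_{k+2} / (2(k - n)):
  a_6 = (7)(8)(256) / (2(6 - 8)) = 14336/(-4) = -3584
  a_4 = (5)(6)(-3584) / (2(4 - 8)) = -107520/(-8) = 13440
  a_2 = (3)(4)(13440) / (2(2 - 8)) = 161280/(-12) = -13440
  a_0 = (1)(2)(-13440) / (2(0 - 8)) = -26880/(-16) = 1680
Hence H_8(x) = 256 x^8 - 3584 x^6 + 13440 x^4 - 13440 x^2 + 1680.

H_8(x); series = 256 x^8 - 3584 x^6 + 13440 x^4 - 13440 x^2 + 1680


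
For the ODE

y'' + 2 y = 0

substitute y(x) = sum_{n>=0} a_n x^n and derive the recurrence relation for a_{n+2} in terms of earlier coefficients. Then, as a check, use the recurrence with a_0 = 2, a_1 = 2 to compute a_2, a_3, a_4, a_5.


Substitute y = sum_n a_n x^n into y'' + (const) y = 0.
y''(x) = sum_{n>=0} (n+2)(n+1) a_{n+2} x^n.
The ODE becomes sum_n [(n+2)(n+1) a_{n+2} + 2 a_n] x^n = 0.
Setting each coefficient to zero gives the recurrence:
  (n+2)(n+1) a_{n+2} + 2 a_n = 0,
  a_{n+2} = -2 / ((n+1)(n+2)) a_n.

Check with a_0 = 2, a_1 = 2 (apply the recurrence for n = 0, 1, 2, 3): a_0 = 2, a_1 = 2, a_2 = -2, a_3 = -2/3, a_4 = 1/3, a_5 = 1/15.

a_{n+2} = -2/((n+1)(n+2)) * a_n; check: a_0 = 2, a_1 = 2, a_2 = -2, a_3 = -2/3, a_4 = 1/3, a_5 = 1/15


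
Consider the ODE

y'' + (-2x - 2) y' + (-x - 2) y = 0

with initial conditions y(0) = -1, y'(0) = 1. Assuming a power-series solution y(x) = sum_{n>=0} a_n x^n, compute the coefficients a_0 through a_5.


Ansatz: y(x) = sum_{n>=0} a_n x^n, so y'(x) = sum_{n>=1} n a_n x^(n-1) and y''(x) = sum_{n>=2} n(n-1) a_n x^(n-2).
Substitute into P(x) y'' + Q(x) y' + R(x) y = 0 with P(x) = 1, Q(x) = -2x - 2, R(x) = -x - 2, and match powers of x.
Initial conditions: a_0 = -1, a_1 = 1.
Setting the coefficient of each power of x to zero and solving order by order (substituting the coefficients already found):
  x^0: 2 a_2 - 2 a_1 - 2 a_0 = 0  ->  2 a_2 = 2 a_1 + 2 a_0 = 0  ->  a_2 = 0
  x^1: 6 a_3 - 4 a_2 - 4 a_1 - a_0 = 0  ->  6 a_3 = 4 a_2 + 4 a_1 + a_0 = 3  ->  a_3 = 1/2
  x^2: 12 a_4 - 6 a_3 - 6 a_2 - a_1 = 0  ->  12 a_4 = 6 a_3 + 6 a_2 + a_1 = 4  ->  a_4 = 1/3
  x^3: 20 a_5 - 8 a_4 - 8 a_3 - a_2 = 0  ->  20 a_5 = 8 a_4 + 8 a_3 + a_2 = 20/3  ->  a_5 = 1/3
Truncated series: y(x) = -1 + x + (1/2) x^3 + (1/3) x^4 + (1/3) x^5 + O(x^6).

a_0 = -1; a_1 = 1; a_2 = 0; a_3 = 1/2; a_4 = 1/3; a_5 = 1/3


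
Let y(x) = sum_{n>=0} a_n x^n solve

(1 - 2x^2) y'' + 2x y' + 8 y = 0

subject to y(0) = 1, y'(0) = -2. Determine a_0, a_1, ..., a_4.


Ansatz: y(x) = sum_{n>=0} a_n x^n, so y'(x) = sum_{n>=1} n a_n x^(n-1) and y''(x) = sum_{n>=2} n(n-1) a_n x^(n-2).
Substitute into P(x) y'' + Q(x) y' + R(x) y = 0 with P(x) = 1 - 2x^2, Q(x) = 2x, R(x) = 8, and match powers of x.
Initial conditions: a_0 = 1, a_1 = -2.
Setting the coefficient of each power of x to zero and solving order by order (substituting the coefficients already found):
  x^0: 2 a_2 + 8 a_0 = 0  ->  2 a_2 = -8 a_0 = -8  ->  a_2 = -4
  x^1: 6 a_3 + 10 a_1 = 0  ->  6 a_3 = -10 a_1 = 20  ->  a_3 = 10/3
  x^2: 12 a_4 + 8 a_2 = 0  ->  12 a_4 = -8 a_2 = 32  ->  a_4 = 8/3
Truncated series: y(x) = 1 - 2 x - 4 x^2 + (10/3) x^3 + (8/3) x^4 + O(x^5).

a_0 = 1; a_1 = -2; a_2 = -4; a_3 = 10/3; a_4 = 8/3


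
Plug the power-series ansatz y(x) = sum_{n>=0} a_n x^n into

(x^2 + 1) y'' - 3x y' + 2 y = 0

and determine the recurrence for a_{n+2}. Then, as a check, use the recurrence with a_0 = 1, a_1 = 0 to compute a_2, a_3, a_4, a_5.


Substitute y = sum_n a_n x^n.
(1 + 1 x^2) y'' contributes (n+2)(n+1) a_{n+2} + n(n-1) a_n at x^n.
-3 x y'(x) contributes -3 n a_n at x^n.
2 y(x) contributes 2 a_n at x^n.
Matching x^n: (n+2)(n+1) a_{n+2} + (n(n-1) - 3 n + 2) a_n = 0.
Thus a_{n+2} = (-n(n-1) + 3 n - 2) / ((n+1)(n+2)) * a_n.

Check with a_0 = 1, a_1 = 0 (apply the recurrence for n = 0, 1, 2, 3): a_0 = 1, a_1 = 0, a_2 = -1, a_3 = 0, a_4 = -1/6, a_5 = 0.

a_(n+2) = (-n(n-1) + 3 n - 2) / ((n+1)(n+2)) * a_n; check: a_0 = 1, a_1 = 0, a_2 = -1, a_3 = 0, a_4 = -1/6, a_5 = 0


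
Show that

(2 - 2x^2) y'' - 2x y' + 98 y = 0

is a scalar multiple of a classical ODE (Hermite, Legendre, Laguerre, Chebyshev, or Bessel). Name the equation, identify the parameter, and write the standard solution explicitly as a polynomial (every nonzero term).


All three coefficients share the factor 2; dividing through by 2 gives  (1 - x^2) y'' - x y' + 49 y = 0.
This matches the Chebyshev equation (1 - x^2) y'' - x y' + n^2 y = 0 (note the -x y' term, not -2x y') with n^2 = 49, so n = 7; the polynomial solution is T_7(x).
With y = sum_k a_k x^k, matching x^k gives (k+2)(k+1) a_{k+2} = (k^2 - n^2) a_k = (k - 7)(k + 7) a_k. The right side vanishes at k = 7, so the series with the parity of 7 terminates at degree 7.
Standard normalization: leading coefficient of T_n is 2^(n-1), so a_7 = 2^6 = 64. Work downward with a_k = (k+1)(k+2) a_{k+2} / ((k - 7)(k + 7)):
  a_5 = (6)(7)(64) / ((5 - 7)(5 + 7)) = 2688/(-24) = -112
  a_3 = (4)(5)(-112) / ((3 - 7)(3 + 7)) = -2240/(-40) = 56
  a_1 = (2)(3)(56) / ((1 - 7)(1 + 7)) = 336/(-48) = -7
Hence T_7(x) = 64 x^7 - 112 x^5 + 56 x^3 - 7 x.

T_7(x); series = 64 x^7 - 112 x^5 + 56 x^3 - 7 x


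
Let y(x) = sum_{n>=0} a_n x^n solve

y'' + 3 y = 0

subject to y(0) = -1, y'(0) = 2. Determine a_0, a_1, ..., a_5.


Ansatz: y(x) = sum_{n>=0} a_n x^n, so y'(x) = sum_{n>=1} n a_n x^(n-1) and y''(x) = sum_{n>=2} n(n-1) a_n x^(n-2).
Substitute into P(x) y'' + Q(x) y' + R(x) y = 0 with P(x) = 1, Q(x) = 0, R(x) = 3, and match powers of x.
Initial conditions: a_0 = -1, a_1 = 2.
Setting the coefficient of each power of x to zero and solving order by order (substituting the coefficients already found):
  x^0: 2 a_2 + 3 a_0 = 0  ->  2 a_2 = -3 a_0 = 3  ->  a_2 = 3/2
  x^1: 6 a_3 + 3 a_1 = 0  ->  6 a_3 = -3 a_1 = -6  ->  a_3 = -1
  x^2: 12 a_4 + 3 a_2 = 0  ->  12 a_4 = -3 a_2 = -9/2  ->  a_4 = -3/8
  x^3: 20 a_5 + 3 a_3 = 0  ->  20 a_5 = -3 a_3 = 3  ->  a_5 = 3/20
Truncated series: y(x) = -1 + 2 x + (3/2) x^2 - x^3 - (3/8) x^4 + (3/20) x^5 + O(x^6).

a_0 = -1; a_1 = 2; a_2 = 3/2; a_3 = -1; a_4 = -3/8; a_5 = 3/20


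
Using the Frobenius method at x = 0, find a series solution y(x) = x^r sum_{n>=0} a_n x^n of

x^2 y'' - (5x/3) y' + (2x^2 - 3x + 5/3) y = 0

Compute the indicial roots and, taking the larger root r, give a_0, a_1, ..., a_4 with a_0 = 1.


Write in Frobenius form y'' + (p(x)/x) y' + (q(x)/x^2) y = 0:
  p(x) = -5/3,  q(x) = 2x^2 - 3x + 5/3.
Indicial equation: r(r-1) + (-5/3) r + (5/3) = 0 -> roots r_1 = 5/3, r_2 = 1.
Take r = r_1 = 5/3. Let y(x) = x^r sum_{n>=0} a_n x^n with a_0 = 1.
Substitute y = x^r sum a_n x^n and match x^{r+n}. The recurrence is
  D(n) a_n - 3 a_{n-1} + 2 a_{n-2} = 0,  where D(n) = (r+n)(r+n-1) + (-5/3)(r+n) + (5/3).
  a_n = [3 a_{n-1} - 2 a_{n-2}] / D(n).
Since the indicial polynomial factors as (r - r_1)(r - r_2), D(n) = (r_1 + n - r_1)(r_1 + n - r_2) = n(n + 2/3).
Evaluating step by step (a_0 = 1):
  n = 1: D(1) = 1(1 + 2/3) = 5/3; numerator = 3(1) = 3; a_1 = (3)/(5/3) = 9/5
  n = 2: D(2) = 2(2 + 2/3) = 16/3; numerator = 3(9/5) - 2(1) = 17/5; a_2 = (17/5)/(16/3) = 51/80
  n = 3: D(3) = 3(3 + 2/3) = 11; numerator = 3(51/80) - 2(9/5) = -27/16; a_3 = (-27/16)/(11) = -27/176
  n = 4: D(4) = 4(4 + 2/3) = 56/3; numerator = 3(-27/176) - 2(51/80) = -1527/880; a_4 = (-1527/880)/(56/3) = -4581/49280

r = 5/3; a_0 = 1; a_1 = 9/5; a_2 = 51/80; a_3 = -27/176; a_4 = -4581/49280


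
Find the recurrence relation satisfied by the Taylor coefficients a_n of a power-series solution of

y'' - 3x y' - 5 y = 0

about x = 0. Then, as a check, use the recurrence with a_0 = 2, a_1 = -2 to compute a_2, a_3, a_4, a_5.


Substitute y = sum_n a_n x^n.
y''(x) has coefficient (n+2)(n+1) a_{n+2} at x^n;
-3 x y'(x) has coefficient -3 n a_n at x^n (shift);
-5 y(x) has coefficient -5 a_n at x^n.
Matching x^n: (n+2)(n+1) a_{n+2} + (-3n - 5) a_n = 0.
Thus a_{n+2} = (3n + 5) / ((n+1)(n+2)) * a_n.

Check with a_0 = 2, a_1 = -2 (apply the recurrence for n = 0, 1, 2, 3): a_0 = 2, a_1 = -2, a_2 = 5, a_3 = -8/3, a_4 = 55/12, a_5 = -28/15.

a_(n+2) = (3n + 5) / ((n+1)(n+2)) * a_n; check: a_0 = 2, a_1 = -2, a_2 = 5, a_3 = -8/3, a_4 = 55/12, a_5 = -28/15


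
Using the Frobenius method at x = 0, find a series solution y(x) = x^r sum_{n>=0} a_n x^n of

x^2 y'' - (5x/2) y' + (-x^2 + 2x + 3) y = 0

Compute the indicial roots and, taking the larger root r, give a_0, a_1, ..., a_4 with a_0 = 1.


Write in Frobenius form y'' + (p(x)/x) y' + (q(x)/x^2) y = 0:
  p(x) = -5/2,  q(x) = -x^2 + 2x + 3.
Indicial equation: r(r-1) + (-5/2) r + (3) = 0 -> roots r_1 = 2, r_2 = 3/2.
Take r = r_1 = 2. Let y(x) = x^r sum_{n>=0} a_n x^n with a_0 = 1.
Substitute y = x^r sum a_n x^n and match x^{r+n}. The recurrence is
  D(n) a_n + 2 a_{n-1} - 1 a_{n-2} = 0,  where D(n) = (r+n)(r+n-1) + (-5/2)(r+n) + (3).
  a_n = [-2 a_{n-1} + 1 a_{n-2}] / D(n).
Since the indicial polynomial factors as (r - r_1)(r - r_2), D(n) = (r_1 + n - r_1)(r_1 + n - r_2) = n(n + 1/2).
Evaluating step by step (a_0 = 1):
  n = 1: D(1) = 1(1 + 1/2) = 3/2; numerator = -2(1) = -2; a_1 = (-2)/(3/2) = -4/3
  n = 2: D(2) = 2(2 + 1/2) = 5; numerator = -2(-4/3) + 1(1) = 11/3; a_2 = (11/3)/(5) = 11/15
  n = 3: D(3) = 3(3 + 1/2) = 21/2; numerator = -2(11/15) + 1(-4/3) = -14/5; a_3 = (-14/5)/(21/2) = -4/15
  n = 4: D(4) = 4(4 + 1/2) = 18; numerator = -2(-4/15) + 1(11/15) = 19/15; a_4 = (19/15)/(18) = 19/270

r = 2; a_0 = 1; a_1 = -4/3; a_2 = 11/15; a_3 = -4/15; a_4 = 19/270


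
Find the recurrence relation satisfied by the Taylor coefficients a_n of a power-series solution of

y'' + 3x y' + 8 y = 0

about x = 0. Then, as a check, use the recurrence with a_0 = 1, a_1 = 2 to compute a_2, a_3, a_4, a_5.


Substitute y = sum_n a_n x^n.
y''(x) has coefficient (n+2)(n+1) a_{n+2} at x^n;
3 x y'(x) has coefficient 3 n a_n at x^n (shift);
8 y(x) has coefficient 8 a_n at x^n.
Matching x^n: (n+2)(n+1) a_{n+2} + (3n + 8) a_n = 0.
Thus a_{n+2} = (-3n - 8) / ((n+1)(n+2)) * a_n.

Check with a_0 = 1, a_1 = 2 (apply the recurrence for n = 0, 1, 2, 3): a_0 = 1, a_1 = 2, a_2 = -4, a_3 = -11/3, a_4 = 14/3, a_5 = 187/60.

a_(n+2) = (-3n - 8) / ((n+1)(n+2)) * a_n; check: a_0 = 1, a_1 = 2, a_2 = -4, a_3 = -11/3, a_4 = 14/3, a_5 = 187/60


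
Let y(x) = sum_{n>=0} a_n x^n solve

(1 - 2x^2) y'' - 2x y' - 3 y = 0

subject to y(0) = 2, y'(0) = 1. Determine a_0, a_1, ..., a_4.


Ansatz: y(x) = sum_{n>=0} a_n x^n, so y'(x) = sum_{n>=1} n a_n x^(n-1) and y''(x) = sum_{n>=2} n(n-1) a_n x^(n-2).
Substitute into P(x) y'' + Q(x) y' + R(x) y = 0 with P(x) = 1 - 2x^2, Q(x) = -2x, R(x) = -3, and match powers of x.
Initial conditions: a_0 = 2, a_1 = 1.
Setting the coefficient of each power of x to zero and solving order by order (substituting the coefficients already found):
  x^0: 2 a_2 - 3 a_0 = 0  ->  2 a_2 = 3 a_0 = 6  ->  a_2 = 3
  x^1: 6 a_3 - 5 a_1 = 0  ->  6 a_3 = 5 a_1 = 5  ->  a_3 = 5/6
  x^2: 12 a_4 - 11 a_2 = 0  ->  12 a_4 = 11 a_2 = 33  ->  a_4 = 11/4
Truncated series: y(x) = 2 + x + 3 x^2 + (5/6) x^3 + (11/4) x^4 + O(x^5).

a_0 = 2; a_1 = 1; a_2 = 3; a_3 = 5/6; a_4 = 11/4


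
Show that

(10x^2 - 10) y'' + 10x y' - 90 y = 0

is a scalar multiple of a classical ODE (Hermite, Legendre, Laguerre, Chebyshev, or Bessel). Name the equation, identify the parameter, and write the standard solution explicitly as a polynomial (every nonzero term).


All three coefficients share the factor -10; dividing through by -10 gives  (1 - x^2) y'' - x y' + 9 y = 0.
This matches the Chebyshev equation (1 - x^2) y'' - x y' + n^2 y = 0 (note the -x y' term, not -2x y') with n^2 = 9, so n = 3; the polynomial solution is T_3(x).
With y = sum_k a_k x^k, matching x^k gives (k+2)(k+1) a_{k+2} = (k^2 - n^2) a_k = (k - 3)(k + 3) a_k. The right side vanishes at k = 3, so the series with the parity of 3 terminates at degree 3.
Standard normalization: leading coefficient of T_n is 2^(n-1), so a_3 = 2^2 = 4. Work downward with a_k = (k+1)(k+2) a_{k+2} / ((k - 3)(k + 3)):
  a_1 = (2)(3)(4) / ((1 - 3)(1 + 3)) = 24/(-8) = -3
Hence T_3(x) = 4 x^3 - 3 x.

T_3(x); series = 4 x^3 - 3 x


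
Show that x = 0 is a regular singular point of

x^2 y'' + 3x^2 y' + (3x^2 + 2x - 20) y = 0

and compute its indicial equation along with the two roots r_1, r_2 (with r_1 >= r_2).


Divide by x^2 to reach normal form y'' + P_1(x) y' + P_2(x) y = 0 with P_1(x) = 3 and P_2(x) = 3 + 2/x - 20/x^2.
x = 0 is a singular point because the y-coefficient 3 + 2/x - 20/x^2 has a pole at x = 0.
It is a regular singular point because x P_1(x) = p(x) = 3x and x^2 P_2(x) = q(x) = 3x^2 + 2x - 20 are polynomials, hence analytic at x = 0.
p(0) = 0,  q(0) = -20.
Indicial equation: r(r-1) + p(0) r + q(0) = 0, i.e. r^2 + (p(0) - 1) r + q(0) = 0, i.e. r^2 - 1 r - 20 = 0.
Discriminant: (-1)^2 - 4(-20) = 81, so r = (1 ± 9)/2.
Solving: r_1 = 5, r_2 = -4.

indicial: r^2 - 1 r - 20 = 0; roots r_1 = 5, r_2 = -4


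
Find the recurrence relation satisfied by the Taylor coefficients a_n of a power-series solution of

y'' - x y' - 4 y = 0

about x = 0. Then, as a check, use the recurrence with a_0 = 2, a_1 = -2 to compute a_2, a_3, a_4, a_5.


Substitute y = sum_n a_n x^n.
y''(x) has coefficient (n+2)(n+1) a_{n+2} at x^n;
-x y'(x) has coefficient -n a_n at x^n (shift);
-4 y(x) has coefficient -4 a_n at x^n.
Matching x^n: (n+2)(n+1) a_{n+2} + (-n - 4) a_n = 0.
Thus a_{n+2} = (n + 4) / ((n+1)(n+2)) * a_n.

Check with a_0 = 2, a_1 = -2 (apply the recurrence for n = 0, 1, 2, 3): a_0 = 2, a_1 = -2, a_2 = 4, a_3 = -5/3, a_4 = 2, a_5 = -7/12.

a_(n+2) = (n + 4) / ((n+1)(n+2)) * a_n; check: a_0 = 2, a_1 = -2, a_2 = 4, a_3 = -5/3, a_4 = 2, a_5 = -7/12


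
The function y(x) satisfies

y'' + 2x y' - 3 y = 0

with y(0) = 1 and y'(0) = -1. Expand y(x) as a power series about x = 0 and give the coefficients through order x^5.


Ansatz: y(x) = sum_{n>=0} a_n x^n, so y'(x) = sum_{n>=1} n a_n x^(n-1) and y''(x) = sum_{n>=2} n(n-1) a_n x^(n-2).
Substitute into P(x) y'' + Q(x) y' + R(x) y = 0 with P(x) = 1, Q(x) = 2x, R(x) = -3, and match powers of x.
Initial conditions: a_0 = 1, a_1 = -1.
Setting the coefficient of each power of x to zero and solving order by order (substituting the coefficients already found):
  x^0: 2 a_2 - 3 a_0 = 0  ->  2 a_2 = 3 a_0 = 3  ->  a_2 = 3/2
  x^1: 6 a_3 - a_1 = 0  ->  6 a_3 = a_1 = -1  ->  a_3 = -1/6
  x^2: 12 a_4 + a_2 = 0  ->  12 a_4 = -a_2 = -3/2  ->  a_4 = -1/8
  x^3: 20 a_5 + 3 a_3 = 0  ->  20 a_5 = -3 a_3 = 1/2  ->  a_5 = 1/40
Truncated series: y(x) = 1 - x + (3/2) x^2 - (1/6) x^3 - (1/8) x^4 + (1/40) x^5 + O(x^6).

a_0 = 1; a_1 = -1; a_2 = 3/2; a_3 = -1/6; a_4 = -1/8; a_5 = 1/40


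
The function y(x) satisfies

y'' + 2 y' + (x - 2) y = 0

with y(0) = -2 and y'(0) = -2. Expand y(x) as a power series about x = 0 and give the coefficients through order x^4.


Ansatz: y(x) = sum_{n>=0} a_n x^n, so y'(x) = sum_{n>=1} n a_n x^(n-1) and y''(x) = sum_{n>=2} n(n-1) a_n x^(n-2).
Substitute into P(x) y'' + Q(x) y' + R(x) y = 0 with P(x) = 1, Q(x) = 2, R(x) = x - 2, and match powers of x.
Initial conditions: a_0 = -2, a_1 = -2.
Setting the coefficient of each power of x to zero and solving order by order (substituting the coefficients already found):
  x^0: 2 a_2 + 2 a_1 - 2 a_0 = 0  ->  2 a_2 = -2 a_1 + 2 a_0 = 0  ->  a_2 = 0
  x^1: 6 a_3 + 4 a_2 - 2 a_1 + a_0 = 0  ->  6 a_3 = -4 a_2 + 2 a_1 - a_0 = -2  ->  a_3 = -1/3
  x^2: 12 a_4 + 6 a_3 - 2 a_2 + a_1 = 0  ->  12 a_4 = -6 a_3 + 2 a_2 - a_1 = 4  ->  a_4 = 1/3
Truncated series: y(x) = -2 - 2 x - (1/3) x^3 + (1/3) x^4 + O(x^5).

a_0 = -2; a_1 = -2; a_2 = 0; a_3 = -1/3; a_4 = 1/3


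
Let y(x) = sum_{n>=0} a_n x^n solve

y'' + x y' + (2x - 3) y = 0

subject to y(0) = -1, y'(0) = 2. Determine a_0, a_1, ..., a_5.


Ansatz: y(x) = sum_{n>=0} a_n x^n, so y'(x) = sum_{n>=1} n a_n x^(n-1) and y''(x) = sum_{n>=2} n(n-1) a_n x^(n-2).
Substitute into P(x) y'' + Q(x) y' + R(x) y = 0 with P(x) = 1, Q(x) = x, R(x) = 2x - 3, and match powers of x.
Initial conditions: a_0 = -1, a_1 = 2.
Setting the coefficient of each power of x to zero and solving order by order (substituting the coefficients already found):
  x^0: 2 a_2 - 3 a_0 = 0  ->  2 a_2 = 3 a_0 = -3  ->  a_2 = -3/2
  x^1: 6 a_3 - 2 a_1 + 2 a_0 = 0  ->  6 a_3 = 2 a_1 - 2 a_0 = 6  ->  a_3 = 1
  x^2: 12 a_4 - a_2 + 2 a_1 = 0  ->  12 a_4 = a_2 - 2 a_1 = -11/2  ->  a_4 = -11/24
  x^3: 20 a_5 + 2 a_2 = 0  ->  20 a_5 = -2 a_2 = 3  ->  a_5 = 3/20
Truncated series: y(x) = -1 + 2 x - (3/2) x^2 + x^3 - (11/24) x^4 + (3/20) x^5 + O(x^6).

a_0 = -1; a_1 = 2; a_2 = -3/2; a_3 = 1; a_4 = -11/24; a_5 = 3/20


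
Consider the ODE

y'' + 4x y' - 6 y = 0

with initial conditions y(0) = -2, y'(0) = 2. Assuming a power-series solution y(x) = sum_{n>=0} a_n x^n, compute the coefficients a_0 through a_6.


Ansatz: y(x) = sum_{n>=0} a_n x^n, so y'(x) = sum_{n>=1} n a_n x^(n-1) and y''(x) = sum_{n>=2} n(n-1) a_n x^(n-2).
Substitute into P(x) y'' + Q(x) y' + R(x) y = 0 with P(x) = 1, Q(x) = 4x, R(x) = -6, and match powers of x.
Initial conditions: a_0 = -2, a_1 = 2.
Setting the coefficient of each power of x to zero and solving order by order (substituting the coefficients already found):
  x^0: 2 a_2 - 6 a_0 = 0  ->  2 a_2 = 6 a_0 = -12  ->  a_2 = -6
  x^1: 6 a_3 - 2 a_1 = 0  ->  6 a_3 = 2 a_1 = 4  ->  a_3 = 2/3
  x^2: 12 a_4 + 2 a_2 = 0  ->  12 a_4 = -2 a_2 = 12  ->  a_4 = 1
  x^3: 20 a_5 + 6 a_3 = 0  ->  20 a_5 = -6 a_3 = -4  ->  a_5 = -1/5
  x^4: 30 a_6 + 10 a_4 = 0  ->  30 a_6 = -10 a_4 = -10  ->  a_6 = -1/3
Truncated series: y(x) = -2 + 2 x - 6 x^2 + (2/3) x^3 + x^4 - (1/5) x^5 - (1/3) x^6 + O(x^7).

a_0 = -2; a_1 = 2; a_2 = -6; a_3 = 2/3; a_4 = 1; a_5 = -1/5; a_6 = -1/3


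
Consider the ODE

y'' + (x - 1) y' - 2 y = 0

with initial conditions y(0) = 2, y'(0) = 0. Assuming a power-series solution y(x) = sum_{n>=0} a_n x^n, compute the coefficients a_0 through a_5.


Ansatz: y(x) = sum_{n>=0} a_n x^n, so y'(x) = sum_{n>=1} n a_n x^(n-1) and y''(x) = sum_{n>=2} n(n-1) a_n x^(n-2).
Substitute into P(x) y'' + Q(x) y' + R(x) y = 0 with P(x) = 1, Q(x) = x - 1, R(x) = -2, and match powers of x.
Initial conditions: a_0 = 2, a_1 = 0.
Setting the coefficient of each power of x to zero and solving order by order (substituting the coefficients already found):
  x^0: 2 a_2 - a_1 - 2 a_0 = 0  ->  2 a_2 = a_1 + 2 a_0 = 4  ->  a_2 = 2
  x^1: 6 a_3 - 2 a_2 - a_1 = 0  ->  6 a_3 = 2 a_2 + a_1 = 4  ->  a_3 = 2/3
  x^2: 12 a_4 - 3 a_3 = 0  ->  12 a_4 = 3 a_3 = 2  ->  a_4 = 1/6
  x^3: 20 a_5 - 4 a_4 + a_3 = 0  ->  20 a_5 = 4 a_4 - a_3 = 0  ->  a_5 = 0
Truncated series: y(x) = 2 + 2 x^2 + (2/3) x^3 + (1/6) x^4 + O(x^6).

a_0 = 2; a_1 = 0; a_2 = 2; a_3 = 2/3; a_4 = 1/6; a_5 = 0


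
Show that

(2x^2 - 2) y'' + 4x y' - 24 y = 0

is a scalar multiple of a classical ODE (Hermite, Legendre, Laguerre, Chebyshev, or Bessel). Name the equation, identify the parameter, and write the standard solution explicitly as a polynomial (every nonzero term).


All three coefficients share the factor -2; dividing through by -2 gives  (1 - x^2) y'' - 2x y' + 12 y = 0.
This matches the Legendre equation (1 - x^2) y'' - 2x y' + n(n+1) y = 0 (note the -2x y' term) with n(n+1) = 12, so n = 3; the polynomial solution is P_3(x).
With y = sum_k a_k x^k, matching x^k gives (k+2)(k+1) a_{k+2} = [k(k+1) - n(n+1)] a_k = (k - 3)(k + 4) a_k. The right side vanishes at k = 3, so the series with the parity of 3 terminates at degree 3.
Standard normalization (P_n(1) = 1): leading coefficient (2n)!/(2^n (n!)^2) = 720/(8*36) = 5/2, so a_3 = 5/2. Work downward with a_k = (k+1)(k+2) a_{k+2} / ((k - 3)(k + 4)):
  a_1 = (2)(3)(5/2) / ((1 - 3)(1 + 4)) = 15/(-10) = -3/2
Hence P_3(x) = 5 x^3/2 - 3 x/2.

P_3(x); series = 5 x^3/2 - 3 x/2


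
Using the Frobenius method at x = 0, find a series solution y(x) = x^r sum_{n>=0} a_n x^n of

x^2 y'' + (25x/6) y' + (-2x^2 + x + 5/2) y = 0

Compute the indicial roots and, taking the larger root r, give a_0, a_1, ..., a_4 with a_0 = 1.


Write in Frobenius form y'' + (p(x)/x) y' + (q(x)/x^2) y = 0:
  p(x) = 25/6,  q(x) = -2x^2 + x + 5/2.
Indicial equation: r(r-1) + (25/6) r + (5/2) = 0 -> roots r_1 = -3/2, r_2 = -5/3.
Take r = r_1 = -3/2. Let y(x) = x^r sum_{n>=0} a_n x^n with a_0 = 1.
Substitute y = x^r sum a_n x^n and match x^{r+n}. The recurrence is
  D(n) a_n + 1 a_{n-1} - 2 a_{n-2} = 0,  where D(n) = (r+n)(r+n-1) + (25/6)(r+n) + (5/2).
  a_n = [-1 a_{n-1} + 2 a_{n-2}] / D(n).
Since the indicial polynomial factors as (r - r_1)(r - r_2), D(n) = (r_1 + n - r_1)(r_1 + n - r_2) = n(n + 1/6).
Evaluating step by step (a_0 = 1):
  n = 1: D(1) = 1(1 + 1/6) = 7/6; numerator = -1(1) = -1; a_1 = (-1)/(7/6) = -6/7
  n = 2: D(2) = 2(2 + 1/6) = 13/3; numerator = -1(-6/7) + 2(1) = 20/7; a_2 = (20/7)/(13/3) = 60/91
  n = 3: D(3) = 3(3 + 1/6) = 19/2; numerator = -1(60/91) + 2(-6/7) = -216/91; a_3 = (-216/91)/(19/2) = -432/1729
  n = 4: D(4) = 4(4 + 1/6) = 50/3; numerator = -1(-432/1729) + 2(60/91) = 2712/1729; a_4 = (2712/1729)/(50/3) = 4068/43225

r = -3/2; a_0 = 1; a_1 = -6/7; a_2 = 60/91; a_3 = -432/1729; a_4 = 4068/43225


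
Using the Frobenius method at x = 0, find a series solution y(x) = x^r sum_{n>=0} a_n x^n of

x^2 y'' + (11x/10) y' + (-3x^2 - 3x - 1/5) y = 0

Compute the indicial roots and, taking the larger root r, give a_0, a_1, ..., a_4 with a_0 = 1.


Write in Frobenius form y'' + (p(x)/x) y' + (q(x)/x^2) y = 0:
  p(x) = 11/10,  q(x) = -3x^2 - 3x - 1/5.
Indicial equation: r(r-1) + (11/10) r + (-1/5) = 0 -> roots r_1 = 2/5, r_2 = -1/2.
Take r = r_1 = 2/5. Let y(x) = x^r sum_{n>=0} a_n x^n with a_0 = 1.
Substitute y = x^r sum a_n x^n and match x^{r+n}. The recurrence is
  D(n) a_n - 3 a_{n-1} - 3 a_{n-2} = 0,  where D(n) = (r+n)(r+n-1) + (11/10)(r+n) + (-1/5).
  a_n = [3 a_{n-1} + 3 a_{n-2}] / D(n).
Since the indicial polynomial factors as (r - r_1)(r - r_2), D(n) = (r_1 + n - r_1)(r_1 + n - r_2) = n(n + 9/10).
Evaluating step by step (a_0 = 1):
  n = 1: D(1) = 1(1 + 9/10) = 19/10; numerator = 3(1) = 3; a_1 = (3)/(19/10) = 30/19
  n = 2: D(2) = 2(2 + 9/10) = 29/5; numerator = 3(30/19) + 3(1) = 147/19; a_2 = (147/19)/(29/5) = 735/551
  n = 3: D(3) = 3(3 + 9/10) = 117/10; numerator = 3(735/551) + 3(30/19) = 4815/551; a_3 = (4815/551)/(117/10) = 5350/7163
  n = 4: D(4) = 4(4 + 9/10) = 98/5; numerator = 3(5350/7163) + 3(735/551) = 44715/7163; a_4 = (44715/7163)/(98/5) = 223575/701974

r = 2/5; a_0 = 1; a_1 = 30/19; a_2 = 735/551; a_3 = 5350/7163; a_4 = 223575/701974


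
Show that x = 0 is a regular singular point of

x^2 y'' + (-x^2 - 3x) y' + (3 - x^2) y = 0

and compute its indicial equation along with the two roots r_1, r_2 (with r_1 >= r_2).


Divide by x^2 to reach normal form y'' + P_1(x) y' + P_2(x) y = 0 with P_1(x) = -1 - 3/x and P_2(x) = -1 + 3/x^2.
x = 0 is a singular point because the y'-coefficient -1 - 3/x has a pole at x = 0 and the y-coefficient -1 + 3/x^2 has a pole at x = 0.
It is a regular singular point because x P_1(x) = p(x) = -x - 3 and x^2 P_2(x) = q(x) = 3 - x^2 are polynomials, hence analytic at x = 0.
p(0) = -3,  q(0) = 3.
Indicial equation: r(r-1) + p(0) r + q(0) = 0, i.e. r^2 + (p(0) - 1) r + q(0) = 0, i.e. r^2 - 4 r + 3 = 0.
Discriminant: (-4)^2 - 4(3) = 4, so r = (4 ± 2)/2.
Solving: r_1 = 3, r_2 = 1.

indicial: r^2 - 4 r + 3 = 0; roots r_1 = 3, r_2 = 1


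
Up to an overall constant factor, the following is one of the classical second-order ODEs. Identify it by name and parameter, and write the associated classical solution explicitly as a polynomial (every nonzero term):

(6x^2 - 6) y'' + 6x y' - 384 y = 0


All three coefficients share the factor -6; dividing through by -6 gives  (1 - x^2) y'' - x y' + 64 y = 0.
This matches the Chebyshev equation (1 - x^2) y'' - x y' + n^2 y = 0 (note the -x y' term, not -2x y') with n^2 = 64, so n = 8; the polynomial solution is T_8(x).
With y = sum_k a_k x^k, matching x^k gives (k+2)(k+1) a_{k+2} = (k^2 - n^2) a_k = (k - 8)(k + 8) a_k. The right side vanishes at k = 8, so the series with the parity of 8 terminates at degree 8.
Standard normalization: leading coefficient of T_n is 2^(n-1), so a_8 = 2^7 = 128. Work downward with a_k = (k+1)(k+2) a_{k+2} / ((k - 8)(k + 8)):
  a_6 = (7)(8)(128) / ((6 - 8)(6 + 8)) = 7168/(-28) = -256
  a_4 = (5)(6)(-256) / ((4 - 8)(4 + 8)) = -7680/(-48) = 160
  a_2 = (3)(4)(160) / ((2 - 8)(2 + 8)) = 1920/(-60) = -32
  a_0 = (1)(2)(-32) / ((0 - 8)(0 + 8)) = -64/(-64) = 1
Hence T_8(x) = 128 x^8 - 256 x^6 + 160 x^4 - 32 x^2 + 1.

T_8(x); series = 128 x^8 - 256 x^6 + 160 x^4 - 32 x^2 + 1


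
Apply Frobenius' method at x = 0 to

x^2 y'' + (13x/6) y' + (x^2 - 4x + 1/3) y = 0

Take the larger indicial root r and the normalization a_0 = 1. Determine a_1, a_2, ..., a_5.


Write in Frobenius form y'' + (p(x)/x) y' + (q(x)/x^2) y = 0:
  p(x) = 13/6,  q(x) = x^2 - 4x + 1/3.
Indicial equation: r(r-1) + (13/6) r + (1/3) = 0 -> roots r_1 = -1/2, r_2 = -2/3.
Take r = r_1 = -1/2. Let y(x) = x^r sum_{n>=0} a_n x^n with a_0 = 1.
Substitute y = x^r sum a_n x^n and match x^{r+n}. The recurrence is
  D(n) a_n - 4 a_{n-1} + 1 a_{n-2} = 0,  where D(n) = (r+n)(r+n-1) + (13/6)(r+n) + (1/3).
  a_n = [4 a_{n-1} - 1 a_{n-2}] / D(n).
Since the indicial polynomial factors as (r - r_1)(r - r_2), D(n) = (r_1 + n - r_1)(r_1 + n - r_2) = n(n + 1/6).
Evaluating step by step (a_0 = 1):
  n = 1: D(1) = 1(1 + 1/6) = 7/6; numerator = 4(1) = 4; a_1 = (4)/(7/6) = 24/7
  n = 2: D(2) = 2(2 + 1/6) = 13/3; numerator = 4(24/7) - 1(1) = 89/7; a_2 = (89/7)/(13/3) = 267/91
  n = 3: D(3) = 3(3 + 1/6) = 19/2; numerator = 4(267/91) - 1(24/7) = 108/13; a_3 = (108/13)/(19/2) = 216/247
  n = 4: D(4) = 4(4 + 1/6) = 50/3; numerator = 4(216/247) - 1(267/91) = 75/133; a_4 = (75/133)/(50/3) = 9/266
  n = 5: D(5) = 5(5 + 1/6) = 155/6; numerator = 4(9/266) - 1(216/247) = -1278/1729; a_5 = (-1278/1729)/(155/6) = -7668/267995

r = -1/2; a_0 = 1; a_1 = 24/7; a_2 = 267/91; a_3 = 216/247; a_4 = 9/266; a_5 = -7668/267995


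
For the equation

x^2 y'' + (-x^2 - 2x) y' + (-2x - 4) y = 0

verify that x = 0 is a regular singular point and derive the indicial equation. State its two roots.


Divide by x^2 to reach normal form y'' + P_1(x) y' + P_2(x) y = 0 with P_1(x) = -1 - 2/x and P_2(x) = -2/x - 4/x^2.
x = 0 is a singular point because the y'-coefficient -1 - 2/x has a pole at x = 0 and the y-coefficient -2/x - 4/x^2 has a pole at x = 0.
It is a regular singular point because x P_1(x) = p(x) = -x - 2 and x^2 P_2(x) = q(x) = -2x - 4 are polynomials, hence analytic at x = 0.
p(0) = -2,  q(0) = -4.
Indicial equation: r(r-1) + p(0) r + q(0) = 0, i.e. r^2 + (p(0) - 1) r + q(0) = 0, i.e. r^2 - 3 r - 4 = 0.
Discriminant: (-3)^2 - 4(-4) = 25, so r = (3 ± 5)/2.
Solving: r_1 = 4, r_2 = -1.

indicial: r^2 - 3 r - 4 = 0; roots r_1 = 4, r_2 = -1


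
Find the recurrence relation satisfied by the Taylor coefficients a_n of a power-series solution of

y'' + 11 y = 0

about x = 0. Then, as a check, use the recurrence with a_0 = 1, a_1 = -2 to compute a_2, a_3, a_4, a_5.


Substitute y = sum_n a_n x^n into y'' + (const) y = 0.
y''(x) = sum_{n>=0} (n+2)(n+1) a_{n+2} x^n.
The ODE becomes sum_n [(n+2)(n+1) a_{n+2} + 11 a_n] x^n = 0.
Setting each coefficient to zero gives the recurrence:
  (n+2)(n+1) a_{n+2} + 11 a_n = 0,
  a_{n+2} = -11 / ((n+1)(n+2)) a_n.

Check with a_0 = 1, a_1 = -2 (apply the recurrence for n = 0, 1, 2, 3): a_0 = 1, a_1 = -2, a_2 = -11/2, a_3 = 11/3, a_4 = 121/24, a_5 = -121/60.

a_{n+2} = -11/((n+1)(n+2)) * a_n; check: a_0 = 1, a_1 = -2, a_2 = -11/2, a_3 = 11/3, a_4 = 121/24, a_5 = -121/60


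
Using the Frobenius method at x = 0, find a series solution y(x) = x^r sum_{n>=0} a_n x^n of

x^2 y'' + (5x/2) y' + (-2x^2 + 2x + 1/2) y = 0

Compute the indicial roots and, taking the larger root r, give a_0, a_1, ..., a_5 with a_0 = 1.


Write in Frobenius form y'' + (p(x)/x) y' + (q(x)/x^2) y = 0:
  p(x) = 5/2,  q(x) = -2x^2 + 2x + 1/2.
Indicial equation: r(r-1) + (5/2) r + (1/2) = 0 -> roots r_1 = -1/2, r_2 = -1.
Take r = r_1 = -1/2. Let y(x) = x^r sum_{n>=0} a_n x^n with a_0 = 1.
Substitute y = x^r sum a_n x^n and match x^{r+n}. The recurrence is
  D(n) a_n + 2 a_{n-1} - 2 a_{n-2} = 0,  where D(n) = (r+n)(r+n-1) + (5/2)(r+n) + (1/2).
  a_n = [-2 a_{n-1} + 2 a_{n-2}] / D(n).
Since the indicial polynomial factors as (r - r_1)(r - r_2), D(n) = (r_1 + n - r_1)(r_1 + n - r_2) = n(n + 1/2).
Evaluating step by step (a_0 = 1):
  n = 1: D(1) = 1(1 + 1/2) = 3/2; numerator = -2(1) = -2; a_1 = (-2)/(3/2) = -4/3
  n = 2: D(2) = 2(2 + 1/2) = 5; numerator = -2(-4/3) + 2(1) = 14/3; a_2 = (14/3)/(5) = 14/15
  n = 3: D(3) = 3(3 + 1/2) = 21/2; numerator = -2(14/15) + 2(-4/3) = -68/15; a_3 = (-68/15)/(21/2) = -136/315
  n = 4: D(4) = 4(4 + 1/2) = 18; numerator = -2(-136/315) + 2(14/15) = 172/63; a_4 = (172/63)/(18) = 86/567
  n = 5: D(5) = 5(5 + 1/2) = 55/2; numerator = -2(86/567) + 2(-136/315) = -3308/2835; a_5 = (-3308/2835)/(55/2) = -6616/155925

r = -1/2; a_0 = 1; a_1 = -4/3; a_2 = 14/15; a_3 = -136/315; a_4 = 86/567; a_5 = -6616/155925


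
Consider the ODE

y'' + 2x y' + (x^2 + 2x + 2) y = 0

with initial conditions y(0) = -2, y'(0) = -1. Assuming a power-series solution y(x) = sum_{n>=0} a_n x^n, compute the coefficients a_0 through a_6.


Ansatz: y(x) = sum_{n>=0} a_n x^n, so y'(x) = sum_{n>=1} n a_n x^(n-1) and y''(x) = sum_{n>=2} n(n-1) a_n x^(n-2).
Substitute into P(x) y'' + Q(x) y' + R(x) y = 0 with P(x) = 1, Q(x) = 2x, R(x) = x^2 + 2x + 2, and match powers of x.
Initial conditions: a_0 = -2, a_1 = -1.
Setting the coefficient of each power of x to zero and solving order by order (substituting the coefficients already found):
  x^0: 2 a_2 + 2 a_0 = 0  ->  2 a_2 = -2 a_0 = 4  ->  a_2 = 2
  x^1: 6 a_3 + 4 a_1 + 2 a_0 = 0  ->  6 a_3 = -4 a_1 - 2 a_0 = 8  ->  a_3 = 4/3
  x^2: 12 a_4 + 6 a_2 + 2 a_1 + a_0 = 0  ->  12 a_4 = -6 a_2 - 2 a_1 - a_0 = -8  ->  a_4 = -2/3
  x^3: 20 a_5 + 8 a_3 + 2 a_2 + a_1 = 0  ->  20 a_5 = -8 a_3 - 2 a_2 - a_1 = -41/3  ->  a_5 = -41/60
  x^4: 30 a_6 + 10 a_4 + 2 a_3 + a_2 = 0  ->  30 a_6 = -10 a_4 - 2 a_3 - a_2 = 2  ->  a_6 = 1/15
Truncated series: y(x) = -2 - x + 2 x^2 + (4/3) x^3 - (2/3) x^4 - (41/60) x^5 + (1/15) x^6 + O(x^7).

a_0 = -2; a_1 = -1; a_2 = 2; a_3 = 4/3; a_4 = -2/3; a_5 = -41/60; a_6 = 1/15


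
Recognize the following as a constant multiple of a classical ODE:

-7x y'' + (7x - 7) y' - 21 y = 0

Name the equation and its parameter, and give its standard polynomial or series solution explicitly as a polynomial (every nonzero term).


All three coefficients share the factor -7; dividing through by -7 gives  x y'' + (1 - x) y' + 3 y = 0.
This matches the Laguerre equation x y'' + (1 - x) y' + n y = 0 with n = 3; the polynomial solution is L_3(x).
With y = sum_k a_k x^k, matching x^k gives (k+1)k a_{k+1} + (k+1) a_{k+1} - k a_k + n a_k = 0, i.e. (k+1)^2 a_{k+1} = (k - n) a_k = (k - 3) a_k. The right side vanishes at k = 3, so the series terminates at degree 3.
Standard normalization L_n(0) = 1 gives a_0 = 1. Work upward with a_{k+1} = (k - 3) a_k / (k+1)^2:
  a_1 = (0 - 3)(1) / 1^2 = -3/1 = -3
  a_2 = (1 - 3)(-3) / 2^2 = 6/4 = 3/2
  a_3 = (2 - 3)(3/2) / 3^2 = (-3/2)/9 = -1/6
Hence L_3(x) = -x^3/6 + 3 x^2/2 - 3 x + 1.

L_3(x); series = -x^3/6 + 3 x^2/2 - 3 x + 1


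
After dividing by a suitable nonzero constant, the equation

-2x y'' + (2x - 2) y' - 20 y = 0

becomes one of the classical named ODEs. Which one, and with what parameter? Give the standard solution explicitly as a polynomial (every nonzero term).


All three coefficients share the factor -2; dividing through by -2 gives  x y'' + (1 - x) y' + 10 y = 0.
This matches the Laguerre equation x y'' + (1 - x) y' + n y = 0 with n = 10; the polynomial solution is L_10(x).
With y = sum_k a_k x^k, matching x^k gives (k+1)k a_{k+1} + (k+1) a_{k+1} - k a_k + n a_k = 0, i.e. (k+1)^2 a_{k+1} = (k - n) a_k = (k - 10) a_k. The right side vanishes at k = 10, so the series terminates at degree 10.
Standard normalization L_n(0) = 1 gives a_0 = 1. Work upward with a_{k+1} = (k - 10) a_k / (k+1)^2:
  a_1 = (0 - 10)(1) / 1^2 = -10/1 = -10
  a_2 = (1 - 10)(-10) / 2^2 = 90/4 = 45/2
  a_3 = (2 - 10)(45/2) / 3^2 = -180/9 = -20
  a_4 = (3 - 10)(-20) / 4^2 = 140/16 = 35/4
  a_5 = (4 - 10)(35/4) / 5^2 = (-105/2)/25 = -21/10
  a_6 = (5 - 10)(-21/10) / 6^2 = (21/2)/36 = 7/24
  a_7 = (6 - 10)(7/24) / 7^2 = (-7/6)/49 = -1/42
  a_8 = (7 - 10)(-1/42) / 8^2 = (1/14)/64 = 1/896
  a_9 = (8 - 10)(1/896) / 9^2 = (-1/448)/81 = -1/36288
  a_10 = (9 - 10)(-1/36288) / 10^2 = (1/36288)/100 = 1/3628800
Hence L_10(x) = x^10/3628800 - x^9/36288 + x^8/896 - x^7/42 + 7 x^6/24 - 21 x^5/10 + 35 x^4/4 - 20 x^3 + 45 x^2/2 - 10 x + 1.

L_10(x); series = x^10/3628800 - x^9/36288 + x^8/896 - x^7/42 + 7 x^6/24 - 21 x^5/10 + 35 x^4/4 - 20 x^3 + 45 x^2/2 - 10 x + 1


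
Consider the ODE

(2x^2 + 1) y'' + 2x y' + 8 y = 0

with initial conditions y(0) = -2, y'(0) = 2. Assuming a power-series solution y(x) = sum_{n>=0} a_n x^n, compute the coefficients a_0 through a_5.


Ansatz: y(x) = sum_{n>=0} a_n x^n, so y'(x) = sum_{n>=1} n a_n x^(n-1) and y''(x) = sum_{n>=2} n(n-1) a_n x^(n-2).
Substitute into P(x) y'' + Q(x) y' + R(x) y = 0 with P(x) = 2x^2 + 1, Q(x) = 2x, R(x) = 8, and match powers of x.
Initial conditions: a_0 = -2, a_1 = 2.
Setting the coefficient of each power of x to zero and solving order by order (substituting the coefficients already found):
  x^0: 2 a_2 + 8 a_0 = 0  ->  2 a_2 = -8 a_0 = 16  ->  a_2 = 8
  x^1: 6 a_3 + 10 a_1 = 0  ->  6 a_3 = -10 a_1 = -20  ->  a_3 = -10/3
  x^2: 12 a_4 + 16 a_2 = 0  ->  12 a_4 = -16 a_2 = -128  ->  a_4 = -32/3
  x^3: 20 a_5 + 26 a_3 = 0  ->  20 a_5 = -26 a_3 = 260/3  ->  a_5 = 13/3
Truncated series: y(x) = -2 + 2 x + 8 x^2 - (10/3) x^3 - (32/3) x^4 + (13/3) x^5 + O(x^6).

a_0 = -2; a_1 = 2; a_2 = 8; a_3 = -10/3; a_4 = -32/3; a_5 = 13/3


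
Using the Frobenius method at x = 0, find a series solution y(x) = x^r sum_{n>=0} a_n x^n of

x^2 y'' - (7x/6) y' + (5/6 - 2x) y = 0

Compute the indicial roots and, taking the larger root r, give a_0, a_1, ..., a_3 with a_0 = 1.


Write in Frobenius form y'' + (p(x)/x) y' + (q(x)/x^2) y = 0:
  p(x) = -7/6,  q(x) = 5/6 - 2x.
Indicial equation: r(r-1) + (-7/6) r + (5/6) = 0 -> roots r_1 = 5/3, r_2 = 1/2.
Take r = r_1 = 5/3. Let y(x) = x^r sum_{n>=0} a_n x^n with a_0 = 1.
Substitute y = x^r sum a_n x^n and match x^{r+n}. The recurrence is
  D(n) a_n - 2 a_{n-1} = 0,  where D(n) = (r+n)(r+n-1) + (-7/6)(r+n) + (5/6).
  a_n = 2 / D(n) * a_{n-1}.
Since the indicial polynomial factors as (r - r_1)(r - r_2), D(n) = (r_1 + n - r_1)(r_1 + n - r_2) = n(n + 7/6).
Evaluating step by step (a_0 = 1):
  n = 1: D(1) = 1(1 + 7/6) = 13/6; numerator = 2(1) = 2; a_1 = (2)/(13/6) = 12/13
  n = 2: D(2) = 2(2 + 7/6) = 19/3; numerator = 2(12/13) = 24/13; a_2 = (24/13)/(19/3) = 72/247
  n = 3: D(3) = 3(3 + 7/6) = 25/2; numerator = 2(72/247) = 144/247; a_3 = (144/247)/(25/2) = 288/6175

r = 5/3; a_0 = 1; a_1 = 12/13; a_2 = 72/247; a_3 = 288/6175


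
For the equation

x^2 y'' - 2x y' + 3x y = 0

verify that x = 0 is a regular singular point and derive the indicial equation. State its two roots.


Divide by x^2 to reach normal form y'' + P_1(x) y' + P_2(x) y = 0 with P_1(x) = -2/x and P_2(x) = 3/x.
x = 0 is a singular point because the y'-coefficient -2/x has a pole at x = 0 and the y-coefficient 3/x has a pole at x = 0.
It is a regular singular point because x P_1(x) = p(x) = -2 and x^2 P_2(x) = q(x) = 3x are polynomials, hence analytic at x = 0.
p(0) = -2,  q(0) = 0.
Indicial equation: r(r-1) + p(0) r + q(0) = 0, i.e. r^2 + (p(0) - 1) r + q(0) = 0, i.e. r^2 - 3 r = 0.
Discriminant: (-3)^2 - 4(0) = 9, so r = (3 ± 3)/2.
Solving: r_1 = 3, r_2 = 0.

indicial: r^2 - 3 r = 0; roots r_1 = 3, r_2 = 0


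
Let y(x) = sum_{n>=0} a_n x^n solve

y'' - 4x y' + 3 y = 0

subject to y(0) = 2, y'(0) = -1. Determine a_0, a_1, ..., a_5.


Ansatz: y(x) = sum_{n>=0} a_n x^n, so y'(x) = sum_{n>=1} n a_n x^(n-1) and y''(x) = sum_{n>=2} n(n-1) a_n x^(n-2).
Substitute into P(x) y'' + Q(x) y' + R(x) y = 0 with P(x) = 1, Q(x) = -4x, R(x) = 3, and match powers of x.
Initial conditions: a_0 = 2, a_1 = -1.
Setting the coefficient of each power of x to zero and solving order by order (substituting the coefficients already found):
  x^0: 2 a_2 + 3 a_0 = 0  ->  2 a_2 = -3 a_0 = -6  ->  a_2 = -3
  x^1: 6 a_3 - a_1 = 0  ->  6 a_3 = a_1 = -1  ->  a_3 = -1/6
  x^2: 12 a_4 - 5 a_2 = 0  ->  12 a_4 = 5 a_2 = -15  ->  a_4 = -5/4
  x^3: 20 a_5 - 9 a_3 = 0  ->  20 a_5 = 9 a_3 = -3/2  ->  a_5 = -3/40
Truncated series: y(x) = 2 - x - 3 x^2 - (1/6) x^3 - (5/4) x^4 - (3/40) x^5 + O(x^6).

a_0 = 2; a_1 = -1; a_2 = -3; a_3 = -1/6; a_4 = -5/4; a_5 = -3/40


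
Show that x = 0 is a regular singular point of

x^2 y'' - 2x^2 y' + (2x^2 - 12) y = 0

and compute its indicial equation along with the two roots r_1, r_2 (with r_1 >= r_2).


Divide by x^2 to reach normal form y'' + P_1(x) y' + P_2(x) y = 0 with P_1(x) = -2 and P_2(x) = 2 - 12/x^2.
x = 0 is a singular point because the y-coefficient 2 - 12/x^2 has a pole at x = 0.
It is a regular singular point because x P_1(x) = p(x) = -2x and x^2 P_2(x) = q(x) = 2x^2 - 12 are polynomials, hence analytic at x = 0.
p(0) = 0,  q(0) = -12.
Indicial equation: r(r-1) + p(0) r + q(0) = 0, i.e. r^2 + (p(0) - 1) r + q(0) = 0, i.e. r^2 - 1 r - 12 = 0.
Discriminant: (-1)^2 - 4(-12) = 49, so r = (1 ± 7)/2.
Solving: r_1 = 4, r_2 = -3.

indicial: r^2 - 1 r - 12 = 0; roots r_1 = 4, r_2 = -3
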